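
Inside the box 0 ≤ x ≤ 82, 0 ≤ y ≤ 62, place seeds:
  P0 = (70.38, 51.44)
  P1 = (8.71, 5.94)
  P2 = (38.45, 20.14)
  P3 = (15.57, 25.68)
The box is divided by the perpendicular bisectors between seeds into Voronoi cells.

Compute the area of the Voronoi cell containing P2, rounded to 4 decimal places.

Area of P2's cell: 1816.3150

1. box [0,82]×[0,62]: [(0, 0) (82, 0) (82, 62) (0, 62)]
2. ⊥bis P2·P0 via (54.415,35.79): [(0, 0) (82, 0) (82, 7.6498) (28.7221, 62) (0, 62)]  |A|=3636.1682
3. ⊥bis P2·P1 via (23.58,13.04): [(29.8062, 0) (82, 0) (82, 7.6498) (28.7221, 62) (0.203, 62)]  |A|=2705.8821
4. ⊥bis P2·P3 via (27.01,22.91): [(24.2702, 11.5946) (29.8062, 0) (82, 0) (82, 7.6498) (34.9393, 55.6577)]  |A|=1816.315
5. canonical 5-gon: [(24.2702, 11.5946) (29.8062, 0) (82, 0) (82, 7.6498) (34.9393, 55.6577)]
6. shoelace: 1816.315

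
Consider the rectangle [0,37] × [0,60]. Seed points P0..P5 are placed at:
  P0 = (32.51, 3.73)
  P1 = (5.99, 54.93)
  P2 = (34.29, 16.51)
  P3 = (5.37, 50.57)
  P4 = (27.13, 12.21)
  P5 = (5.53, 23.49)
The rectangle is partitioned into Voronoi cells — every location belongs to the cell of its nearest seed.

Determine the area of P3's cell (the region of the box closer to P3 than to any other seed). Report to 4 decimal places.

Area of P3's cell: 440.8499

1. box [0,37]×[0,60]: [(0, 0) (37, 0) (37, 60) (0, 60)]
2. ⊥bis P3·P0 via (18.94,27.15): [(0, 16.1758) (37, 37.6143) (37, 60) (0, 60)]  |A|=1224.8829
3. ⊥bis P3·P1 via (5.68,52.75): [(0, 53.5577) (0, 16.1758) (37, 37.6143) (37, 48.2962)]  |A|=889.1809
4. ⊥bis P3·P2 via (19.83,33.54): [(0, 53.5577) (0, 16.7025) (37, 48.1189) (37, 48.2962)]  |A|=685.1017
5. ⊥bis P3·P4 via (16.25,31.39): [(0, 53.5577) (0, 22.1721) (19.407, 33.1808) (37, 48.1189) (37, 48.2962)]  |A|=632.0283
6. ⊥bis P3·P5 via (5.45,37.03): [(0, 53.5577) (0, 36.9978) (24.0699, 37.14) (37, 48.1189) (37, 48.2962)]  |A|=440.8499
7. canonical 5-gon: [(0, 53.5577) (0, 36.9978) (24.0699, 37.14) (37, 48.1189) (37, 48.2962)]
8. shoelace: 440.8499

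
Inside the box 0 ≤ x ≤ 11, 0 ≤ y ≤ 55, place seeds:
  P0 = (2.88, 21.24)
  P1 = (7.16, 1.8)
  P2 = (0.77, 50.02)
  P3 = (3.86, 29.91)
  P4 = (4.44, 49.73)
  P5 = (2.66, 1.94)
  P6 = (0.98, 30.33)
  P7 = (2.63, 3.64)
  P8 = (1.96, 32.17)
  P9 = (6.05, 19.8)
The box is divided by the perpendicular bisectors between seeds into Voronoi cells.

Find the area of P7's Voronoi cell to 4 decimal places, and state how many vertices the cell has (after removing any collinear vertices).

1. box [0,11]×[0,55]: [(0, 0) (11, 0) (11, 55) (0, 55)]
2. ⊥bis P7·P0 via (2.755,12.44): [(0, 12.4791) (0, 0) (11, 0) (11, 12.3229)]  |A|=136.4111
3. ⊥bis P7·P1 via (4.895,2.72): [(8.8082, 12.354) (0, 12.4791) (0, 0) (3.7902, 0)]  |A|=78.3711
4. ⊥bis P7·P2 via (1.7,26.83): [(8.8082, 12.354) (0, 12.4791) (0, 0) (3.7902, 0)]  |A|=78.3711
5. ⊥bis P7·P3 via (3.245,16.775): [(8.8082, 12.354) (0, 12.4791) (0, 0) (3.7902, 0)]  |A|=78.3711
6. ⊥bis P7·P4 via (3.535,26.685): [(8.8082, 12.354) (0, 12.4791) (0, 0) (3.7902, 0)]  |A|=78.3711
7. ⊥bis P7·P5 via (2.645,2.79): [(4.9399, 2.8305) (8.8082, 12.354) (0, 12.4791) (0, 2.7433)]  |A|=66.2312
8. ⊥bis P7·P6 via (1.805,16.985): [(4.9399, 2.8305) (8.8082, 12.354) (0, 12.4791) (0, 2.7433)]  |A|=66.2312
9. ⊥bis P7·P8 via (2.295,17.905): [(4.9399, 2.8305) (8.8082, 12.354) (0, 12.4791) (0, 2.7433)]  |A|=66.2312
10. ⊥bis P7·P9 via (4.34,11.72): [(4.9399, 2.8305) (8.2173, 10.8994) (0.8072, 12.4677) (0, 12.4791) (0, 2.7433)]  |A|=60.3785
11. canonical 5-gon: [(4.9399, 2.8305) (8.2173, 10.8994) (0.8072, 12.4677) (0, 12.4791) (0, 2.7433)]
12. shoelace: 60.3785

Area of P7's cell: 60.3785 (5 vertices)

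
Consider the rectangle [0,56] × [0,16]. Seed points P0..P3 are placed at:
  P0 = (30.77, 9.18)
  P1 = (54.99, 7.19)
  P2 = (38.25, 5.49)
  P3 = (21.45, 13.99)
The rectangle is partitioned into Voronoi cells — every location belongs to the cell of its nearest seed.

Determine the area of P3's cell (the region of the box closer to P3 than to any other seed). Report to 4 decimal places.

1. box [0,56]×[0,16]: [(0, 0) (56, 0) (56, 16) (0, 16)]
2. ⊥bis P3·P0 via (26.11,11.585): [(0, 0) (20.131, 0) (28.3886, 16) (0, 16)]  |A|=388.1568
3. ⊥bis P3·P1 via (38.22,10.59): [(0, 0) (20.131, 0) (28.3886, 16) (0, 16)]  |A|=388.1568
4. ⊥bis P3·P2 via (29.85,9.74): [(0, 0) (20.131, 0) (28.3886, 16) (0, 16)]  |A|=388.1568
5. canonical 4-gon: [(0, 0) (20.131, 0) (28.3886, 16) (0, 16)]
6. shoelace: 388.1568

Area of P3's cell: 388.1568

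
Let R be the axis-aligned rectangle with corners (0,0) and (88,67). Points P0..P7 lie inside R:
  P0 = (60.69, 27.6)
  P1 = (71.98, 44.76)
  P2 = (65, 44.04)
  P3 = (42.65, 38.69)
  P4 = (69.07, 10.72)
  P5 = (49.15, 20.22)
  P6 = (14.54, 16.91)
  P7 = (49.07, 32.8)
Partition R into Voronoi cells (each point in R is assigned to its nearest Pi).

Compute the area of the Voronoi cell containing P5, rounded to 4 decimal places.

1. box [0,88]×[0,67]: [(0, 0) (88, 0) (88, 67) (0, 67)]
2. ⊥bis P5·P0 via (54.92,23.91): [(0, 0) (70.2108, 0) (27.3633, 67) (0, 67)]  |A|=3268.7326
3. ⊥bis P5·P1 via (60.565,32.49): [(0, 0) (70.2108, 0) (33.0817, 58.0582) (23.4702, 67) (0, 67)]  |A|=3251.3266
4. ⊥bis P5·P2 via (57.075,32.13): [(0, 0) (70.2108, 0) (44.1728, 40.7152) (4.671, 67) (0, 67)]  |A|=2970.5012
5. ⊥bis P5·P3 via (45.9,29.455): [(0, 13.3018) (0, 0) (70.2108, 0) (50.3683, 31.0275)]  |A|=1424.2259
6. ⊥bis P5·P4 via (59.11,15.47): [(0, 13.3018) (0, 0) (51.7322, 0) (59.6258, 16.5516) (50.3683, 31.0275)]  |A|=1271.3012
7. ⊥bis P5·P6 via (31.845,18.565): [(31.2951, 24.3152) (33.6205, 0) (51.7322, 0) (59.6258, 16.5516) (50.3683, 31.0275)]  |A|=654.4165
8. ⊥bis P5·P7 via (49.11,26.51): [(37.3186, 26.435) (31.2951, 24.3152) (33.6205, 0) (51.7322, 0) (59.6258, 16.5516) (53.2405, 26.5363)]  |A|=618.5168
9. canonical 6-gon: [(37.3186, 26.435) (31.2951, 24.3152) (33.6205, 0) (51.7322, 0) (59.6258, 16.5516) (53.2405, 26.5363)]
10. shoelace: 618.5168

Area of P5's cell: 618.5168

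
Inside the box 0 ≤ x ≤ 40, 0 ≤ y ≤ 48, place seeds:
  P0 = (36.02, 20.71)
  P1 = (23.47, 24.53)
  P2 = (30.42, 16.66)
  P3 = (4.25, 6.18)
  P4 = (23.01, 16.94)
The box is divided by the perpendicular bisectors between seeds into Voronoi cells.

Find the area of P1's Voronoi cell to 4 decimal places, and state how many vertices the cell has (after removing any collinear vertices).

Area of P1's cell: 859.6994 (6 vertices)

1. box [0,40]×[0,48]: [(0, 0) (40, 0) (40, 48) (0, 48)]
2. ⊥bis P1·P0 via (29.745,22.62): [(0, 0) (22.8599, 0) (37.4702, 48) (0, 48)]  |A|=1447.9223
3. ⊥bis P1·P2 via (26.945,20.595): [(0, 0) (3.6238, 0) (29.9314, 23.2323) (37.4702, 48) (0, 48)]  |A|=1224.4731
4. ⊥bis P1·P3 via (13.86,15.355): [(0, 29.8721) (17.1313, 11.9286) (29.9314, 23.2323) (37.4702, 48) (0, 48)]  |A|=946.9853
5. ⊥bis P1·P4 via (23.24,20.735): [(0, 29.8721) (7.832, 21.6688) (26.8554, 20.5159) (29.9314, 23.2323) (37.4702, 48) (0, 48)]  |A|=859.6994
6. canonical 6-gon: [(0, 29.8721) (7.832, 21.6688) (26.8554, 20.5159) (29.9314, 23.2323) (37.4702, 48) (0, 48)]
7. shoelace: 859.6994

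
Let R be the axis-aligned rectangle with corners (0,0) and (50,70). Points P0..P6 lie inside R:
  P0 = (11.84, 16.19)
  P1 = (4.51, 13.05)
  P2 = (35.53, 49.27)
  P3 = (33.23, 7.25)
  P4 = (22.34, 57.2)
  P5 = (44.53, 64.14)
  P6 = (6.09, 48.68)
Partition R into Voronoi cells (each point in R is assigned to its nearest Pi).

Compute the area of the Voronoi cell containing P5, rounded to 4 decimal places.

1. box [0,50]×[0,70]: [(0, 0) (50, 0) (50, 70) (0, 70)]
2. ⊥bis P5·P0 via (28.185,40.165): [(0, 59.3802) (50, 25.2926) (50, 70) (0, 70)]  |A|=1383.181
3. ⊥bis P5·P1 via (24.52,38.595): [(0, 59.3802) (50, 25.2926) (50, 70) (0, 70)]  |A|=1383.181
4. ⊥bis P5·P2 via (40.03,56.705): [(50, 50.6707) (50, 70) (18.0637, 70)]  |A|=308.6531
5. ⊥bis P5·P3 via (38.88,35.695): [(50, 50.6707) (50, 70) (18.0637, 70)]  |A|=308.6531
6. ⊥bis P5·P4 via (33.435,60.67): [(33.4247, 60.7028) (50, 50.6707) (50, 70) (30.517, 70)]  |A|=250.7627
7. ⊥bis P5·P6 via (25.31,56.41): [(33.4247, 60.7028) (50, 50.6707) (50, 70) (30.517, 70)]  |A|=250.7627
8. canonical 4-gon: [(33.4247, 60.7028) (50, 50.6707) (50, 70) (30.517, 70)]
9. shoelace: 250.7627

Area of P5's cell: 250.7627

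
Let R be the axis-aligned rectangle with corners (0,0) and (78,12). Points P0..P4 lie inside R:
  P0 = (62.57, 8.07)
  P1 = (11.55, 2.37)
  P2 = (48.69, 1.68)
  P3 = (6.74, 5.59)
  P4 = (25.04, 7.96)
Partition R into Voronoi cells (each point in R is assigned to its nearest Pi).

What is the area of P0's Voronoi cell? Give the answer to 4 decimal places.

Area of P0's cell: 274.6551

1. box [0,78]×[0,12]: [(0, 0) (78, 0) (78, 12) (0, 12)]
2. ⊥bis P0·P1 via (37.06,5.22): [(37.6432, 0) (78, 0) (78, 12) (36.3025, 12)]  |A|=492.3257
3. ⊥bis P0·P2 via (55.63,4.875): [(57.8743, 0) (78, 0) (78, 12) (52.3498, 12)]  |A|=274.6551
4. ⊥bis P0·P3 via (34.655,6.83): [(57.8743, 0) (78, 0) (78, 12) (52.3498, 12)]  |A|=274.6551
5. ⊥bis P0·P4 via (43.805,8.015): [(57.8743, 0) (78, 0) (78, 12) (52.3498, 12)]  |A|=274.6551
6. canonical 4-gon: [(57.8743, 0) (78, 0) (78, 12) (52.3498, 12)]
7. shoelace: 274.6551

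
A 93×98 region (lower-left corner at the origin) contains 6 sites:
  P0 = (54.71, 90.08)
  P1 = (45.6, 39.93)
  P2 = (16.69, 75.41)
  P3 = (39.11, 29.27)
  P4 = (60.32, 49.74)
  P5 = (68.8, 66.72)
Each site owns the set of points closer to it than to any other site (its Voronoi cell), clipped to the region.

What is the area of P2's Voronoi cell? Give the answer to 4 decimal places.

1. box [0,93]×[0,98]: [(0, 0) (93, 0) (93, 98) (0, 98)]
2. ⊥bis P2·P0 via (35.7,82.745): [(0, 0) (67.6271, 0) (29.8139, 98) (0, 98)]  |A|=4774.6083
3. ⊥bis P2·P1 via (31.145,57.67): [(0, 32.2923) (41.9714, 66.4916) (29.8139, 98) (0, 98)]  |A|=1848.6153
4. ⊥bis P2·P3 via (27.9,52.34): [(0, 38.783) (19.734, 48.3721) (41.9714, 66.4916) (29.8139, 98) (0, 98)]  |A|=1784.5708
5. ⊥bis P2·P4 via (38.505,62.575): [(0, 38.783) (19.734, 48.3721) (39.7393, 64.6728) (41.5111, 67.6844) (29.8139, 98) (0, 98)]  |A|=1782.821
6. ⊥bis P2·P5 via (42.745,71.065): [(0, 38.783) (19.734, 48.3721) (39.7393, 64.6728) (41.5111, 67.6844) (29.8139, 98) (0, 98)]  |A|=1782.821
7. canonical 6-gon: [(0, 38.783) (19.734, 48.3721) (39.7393, 64.6728) (41.5111, 67.6844) (29.8139, 98) (0, 98)]
8. shoelace: 1782.821

Area of P2's cell: 1782.8210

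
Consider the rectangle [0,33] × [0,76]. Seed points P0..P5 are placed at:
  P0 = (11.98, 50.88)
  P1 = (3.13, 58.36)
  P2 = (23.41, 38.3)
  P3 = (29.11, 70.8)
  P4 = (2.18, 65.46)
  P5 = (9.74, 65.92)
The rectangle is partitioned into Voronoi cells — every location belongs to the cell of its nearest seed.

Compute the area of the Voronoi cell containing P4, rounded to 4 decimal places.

Area of P4's cell: 80.8195

1. box [0,33]×[0,76]: [(0, 0) (33, 0) (33, 76) (0, 76)]
2. ⊥bis P4·P0 via (7.08,58.17): [(0, 53.4112) (33, 75.5922) (33, 76) (0, 76)]  |A|=379.4443
3. ⊥bis P4·P1 via (2.655,61.91): [(0, 61.5548) (15.1269, 63.5788) (33, 75.5922) (33, 76) (0, 76)]  |A|=317.8504
4. ⊥bis P4·P2 via (12.795,51.88): [(0, 61.5548) (15.1269, 63.5788) (33, 75.5922) (33, 76) (0, 76)]  |A|=317.8504
5. ⊥bis P4·P3 via (15.645,68.13): [(0, 61.5548) (15.1269, 63.5788) (16.3804, 64.4213) (14.0844, 76) (0, 76)]  |A|=204.9531
6. ⊥bis P4·P5 via (5.96,65.69): [(0, 61.5548) (6.1615, 62.3792) (5.3327, 76) (0, 76)]  |A|=80.8195
7. canonical 4-gon: [(0, 61.5548) (6.1615, 62.3792) (5.3327, 76) (0, 76)]
8. shoelace: 80.8195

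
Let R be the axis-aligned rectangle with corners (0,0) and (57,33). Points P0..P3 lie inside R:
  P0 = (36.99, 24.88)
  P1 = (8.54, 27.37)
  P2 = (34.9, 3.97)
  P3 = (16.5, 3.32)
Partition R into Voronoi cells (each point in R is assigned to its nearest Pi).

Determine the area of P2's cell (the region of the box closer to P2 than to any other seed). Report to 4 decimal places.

Area of P2's cell: 436.8281

1. box [0,57]×[0,33]: [(0, 0) (57, 0) (57, 33) (0, 33)]
2. ⊥bis P2·P0 via (35.945,14.425): [(0, 18.0178) (0, 0) (57, 0) (57, 12.3205)]  |A|=864.6412
3. ⊥bis P2·P1 via (21.72,15.67): [(21.8642, 15.8324) (7.8096, 0) (57, 0) (57, 12.3205)]  |A|=605.8468
4. ⊥bis P2·P3 via (25.7,3.645): [(25.2815, 15.4908) (25.8288, 0) (57, 0) (57, 12.3205)]  |A|=436.8281
5. canonical 4-gon: [(25.2815, 15.4908) (25.8288, 0) (57, 0) (57, 12.3205)]
6. shoelace: 436.8281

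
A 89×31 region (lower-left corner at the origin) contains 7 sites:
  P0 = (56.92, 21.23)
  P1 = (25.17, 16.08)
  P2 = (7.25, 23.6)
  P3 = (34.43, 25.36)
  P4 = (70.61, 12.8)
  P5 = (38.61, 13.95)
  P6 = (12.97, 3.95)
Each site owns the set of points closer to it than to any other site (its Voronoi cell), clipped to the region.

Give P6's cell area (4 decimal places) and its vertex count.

1. box [0,89]×[0,31]: [(0, 0) (89, 0) (89, 31) (0, 31)]
2. ⊥bis P6·P0 via (34.945,12.59): [(0, 0) (39.8951, 0) (27.7067, 31) (0, 31)]  |A|=1047.8268
3. ⊥bis P6·P1 via (19.07,10.015): [(0, 29.195) (0, 0) (29.0275, 0)]  |A|=423.7302
4. ⊥bis P6·P2 via (10.11,13.775): [(14.1595, 14.9538) (0, 10.832) (0, 0) (29.0275, 0)]  |A|=293.7243
5. ⊥bis P6·P3 via (23.7,14.655): [(14.1595, 14.9538) (0, 10.832) (0, 0) (29.0275, 0)]  |A|=293.7243
6. ⊥bis P6·P4 via (41.79,8.375): [(14.1595, 14.9538) (0, 10.832) (0, 0) (29.0275, 0)]  |A|=293.7243
7. ⊥bis P6·P5 via (25.79,8.95): [(14.1595, 14.9538) (0, 10.832) (0, 0) (29.0275, 0)]  |A|=293.7243
8. canonical 4-gon: [(14.1595, 14.9538) (0, 10.832) (0, 0) (29.0275, 0)]
9. shoelace: 293.7243

Area of P6's cell: 293.7243 (4 vertices)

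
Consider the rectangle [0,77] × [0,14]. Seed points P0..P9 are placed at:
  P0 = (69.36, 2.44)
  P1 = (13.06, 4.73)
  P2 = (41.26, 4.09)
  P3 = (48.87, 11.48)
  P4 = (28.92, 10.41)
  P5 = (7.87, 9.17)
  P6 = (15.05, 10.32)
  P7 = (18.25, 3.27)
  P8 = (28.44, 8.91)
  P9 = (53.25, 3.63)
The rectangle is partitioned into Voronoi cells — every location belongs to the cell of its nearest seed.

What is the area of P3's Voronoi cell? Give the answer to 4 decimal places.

Area of P3's cell: 100.5611

1. box [0,77]×[0,14]: [(0, 0) (77, 0) (77, 14) (0, 14)]
2. ⊥bis P3·P0 via (59.115,6.96): [(0, 0) (56.0443, 0) (62.221, 14) (0, 14)]  |A|=827.8571
3. ⊥bis P3·P1 via (30.965,8.105): [(32.4928, 0) (56.0443, 0) (62.221, 14) (29.8538, 14)]  |A|=391.4311
4. ⊥bis P3·P2 via (45.065,7.785): [(52.6249, 0) (56.0443, 0) (62.221, 14) (39.0297, 14)]  |A|=186.2748
5. ⊥bis P3·P4 via (38.895,10.945): [(52.6249, 0) (56.0443, 0) (62.221, 14) (39.0297, 14)]  |A|=186.2748
6. ⊥bis P3·P5 via (28.37,10.325): [(52.6249, 0) (56.0443, 0) (62.221, 14) (39.0297, 14)]  |A|=186.2748
7. ⊥bis P3·P6 via (31.96,10.9): [(52.6249, 0) (56.0443, 0) (62.221, 14) (39.0297, 14)]  |A|=186.2748
8. ⊥bis P3·P7 via (33.56,7.375): [(52.6249, 0) (56.0443, 0) (62.221, 14) (39.0297, 14)]  |A|=186.2748
9. ⊥bis P3·P8 via (38.655,10.195): [(52.6249, 0) (56.0443, 0) (62.221, 14) (39.0297, 14)]  |A|=186.2748
10. ⊥bis P3·P9 via (51.06,7.555): [(47.3166, 5.4663) (62.0936, 13.7113) (62.221, 14) (39.0297, 14)]  |A|=100.5611
11. canonical 4-gon: [(47.3166, 5.4663) (62.0936, 13.7113) (62.221, 14) (39.0297, 14)]
12. shoelace: 100.5611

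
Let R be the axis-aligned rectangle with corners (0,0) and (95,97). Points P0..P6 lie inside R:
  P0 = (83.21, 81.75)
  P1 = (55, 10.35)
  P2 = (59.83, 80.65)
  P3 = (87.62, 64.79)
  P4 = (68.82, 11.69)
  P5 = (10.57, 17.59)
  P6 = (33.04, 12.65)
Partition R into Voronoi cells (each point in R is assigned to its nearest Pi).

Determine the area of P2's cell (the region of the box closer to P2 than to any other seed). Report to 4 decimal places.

1. box [0,95]×[0,97]: [(0, 0) (95, 0) (95, 97) (0, 97)]
2. ⊥bis P2·P0 via (71.52,81.2): [(0, 0) (75.3404, 0) (70.7766, 97) (0, 97)]  |A|=7086.674
3. ⊥bis P2·P1 via (57.415,45.5): [(0, 49.4447) (73.2508, 44.412) (70.7766, 97) (0, 97)]  |A|=3602.7326
4. ⊥bis P2·P3 via (73.725,72.72): [(0, 49.4447) (58.1611, 45.4487) (72.0565, 69.7965) (70.7766, 97) (0, 97)]  |A|=3411.8285
5. ⊥bis P2·P4 via (64.325,46.17): [(0, 49.4447) (58.1611, 45.4487) (72.0565, 69.7965) (70.7766, 97) (0, 97)]  |A|=3411.8285
6. ⊥bis P2·P5 via (35.2,49.12): [(0, 76.6169) (38.1387, 46.8244) (58.1611, 45.4487) (72.0565, 69.7965) (70.7766, 97) (0, 97)]  |A|=2893.6733
7. ⊥bis P2·P6 via (46.435,46.65): [(0, 76.6169) (30.1475, 53.0668) (47.6513, 46.1708) (58.1611, 45.4487) (72.0565, 69.7965) (70.7766, 97) (0, 97)]  |A|=2866.5942
8. canonical 7-gon: [(0, 76.6169) (30.1475, 53.0668) (47.6513, 46.1708) (58.1611, 45.4487) (72.0565, 69.7965) (70.7766, 97) (0, 97)]
9. shoelace: 2866.5942

Area of P2's cell: 2866.5942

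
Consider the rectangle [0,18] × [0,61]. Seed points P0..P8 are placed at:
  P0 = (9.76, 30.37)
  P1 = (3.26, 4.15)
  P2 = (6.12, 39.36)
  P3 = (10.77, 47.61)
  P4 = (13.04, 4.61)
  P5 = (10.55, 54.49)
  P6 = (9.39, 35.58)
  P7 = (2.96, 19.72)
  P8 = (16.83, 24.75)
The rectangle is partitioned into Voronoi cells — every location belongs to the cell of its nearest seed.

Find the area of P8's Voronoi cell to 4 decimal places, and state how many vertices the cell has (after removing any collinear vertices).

1. box [0,18]×[0,61]: [(0, 0) (18, 0) (18, 61) (0, 61)]
2. ⊥bis P8·P0 via (13.295,27.56): [(0, 10.8348) (0, 0) (18, 0) (18, 33.4789)]  |A|=398.8235
3. ⊥bis P8·P1 via (10.045,14.45): [(5.3383, 17.5505) (18, 9.2097) (18, 33.4789)]  |A|=153.6441
4. ⊥bis P8·P2 via (11.475,32.055): [(5.3383, 17.5505) (18, 9.2097) (18, 33.4789)]  |A|=153.6441
5. ⊥bis P8·P3 via (13.8,36.18): [(5.3383, 17.5505) (18, 9.2097) (18, 33.4789)]  |A|=153.6441
6. ⊥bis P8·P4 via (14.935,14.68): [(5.3383, 17.5505) (7.6006, 16.0602) (18, 14.1032) (18, 33.4789)]  |A|=128.1996
7. ⊥bis P8·P5 via (13.69,39.62): [(5.3383, 17.5505) (7.6006, 16.0602) (18, 14.1032) (18, 33.4789)]  |A|=128.1996
8. ⊥bis P8·P6 via (13.11,30.165): [(5.3383, 17.5505) (7.6006, 16.0602) (18, 14.1032) (18, 33.4789)]  |A|=128.1996
9. ⊥bis P8·P7 via (9.895,22.235): [(9.6341, 22.9545) (12.4664, 15.1446) (18, 14.1032) (18, 33.4789)]  |A|=101.182
10. canonical 4-gon: [(9.6341, 22.9545) (12.4664, 15.1446) (18, 14.1032) (18, 33.4789)]
11. shoelace: 101.182

Area of P8's cell: 101.1820 (4 vertices)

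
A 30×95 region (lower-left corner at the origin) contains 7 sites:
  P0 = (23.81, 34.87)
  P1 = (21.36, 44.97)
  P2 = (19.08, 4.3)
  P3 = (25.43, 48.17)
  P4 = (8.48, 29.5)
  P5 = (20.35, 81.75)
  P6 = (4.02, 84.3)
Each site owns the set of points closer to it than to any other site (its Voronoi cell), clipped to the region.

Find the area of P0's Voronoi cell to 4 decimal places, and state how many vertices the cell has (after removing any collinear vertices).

1. box [0,30]×[0,95]: [(0, 0) (30, 0) (30, 95) (0, 95)]
2. ⊥bis P0·P1 via (22.585,39.92): [(0, 34.4415) (0, 0) (30, 0) (30, 41.7187)]  |A|=1142.4022
3. ⊥bis P0·P2 via (21.445,19.585): [(0, 34.4415) (0, 22.9031) (30, 18.2613) (30, 41.7187)]  |A|=524.9358
4. ⊥bis P0·P3 via (24.62,41.52): [(27.6563, 41.1502) (0, 34.4415) (0, 22.9031) (30, 18.2613) (30, 40.8647)]  |A|=523.935
5. ⊥bis P0·P4 via (16.145,32.185): [(27.6563, 41.1502) (14.152, 37.8744) (20.5079, 19.73) (30, 18.2613) (30, 40.8647)]  |A|=266.3217
6. ⊥bis P0·P5 via (22.08,58.31): [(27.6563, 41.1502) (14.152, 37.8744) (20.5079, 19.73) (30, 18.2613) (30, 40.8647)]  |A|=266.3217
7. ⊥bis P0·P6 via (13.915,59.585): [(27.6563, 41.1502) (14.152, 37.8744) (20.5079, 19.73) (30, 18.2613) (30, 40.8647)]  |A|=266.3217
8. canonical 5-gon: [(27.6563, 41.1502) (14.152, 37.8744) (20.5079, 19.73) (30, 18.2613) (30, 40.8647)]
9. shoelace: 266.3217

Area of P0's cell: 266.3217 (5 vertices)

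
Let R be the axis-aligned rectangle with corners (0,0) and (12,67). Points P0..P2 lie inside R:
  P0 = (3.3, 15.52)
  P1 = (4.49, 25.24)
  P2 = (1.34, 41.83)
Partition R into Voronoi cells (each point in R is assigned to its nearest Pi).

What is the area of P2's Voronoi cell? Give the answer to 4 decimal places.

Area of P2's cell: 394.5509

1. box [0,12]×[0,67]: [(0, 0) (12, 0) (12, 67) (0, 67)]
2. ⊥bis P2·P0 via (2.32,28.675): [(0, 28.5022) (12, 29.3961) (12, 67) (0, 67)]  |A|=456.6102
3. ⊥bis P2·P1 via (2.915,33.535): [(0, 32.9815) (12, 35.26) (12, 67) (0, 67)]  |A|=394.5509
4. canonical 4-gon: [(0, 32.9815) (12, 35.26) (12, 67) (0, 67)]
5. shoelace: 394.5509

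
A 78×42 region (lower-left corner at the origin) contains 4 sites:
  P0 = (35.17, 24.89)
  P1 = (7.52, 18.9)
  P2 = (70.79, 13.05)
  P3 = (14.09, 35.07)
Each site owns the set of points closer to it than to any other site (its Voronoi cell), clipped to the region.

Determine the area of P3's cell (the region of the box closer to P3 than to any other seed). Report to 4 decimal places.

1. box [0,78]×[0,42]: [(0, 0) (78, 0) (78, 42) (0, 42)]
2. ⊥bis P3·P0 via (24.63,29.98): [(0, 0) (10.152, 0) (30.4347, 42) (0, 42)]  |A|=852.3211
3. ⊥bis P3·P1 via (10.805,26.985): [(0, 31.3752) (21.1532, 22.7805) (30.4347, 42) (0, 42)]  |A|=404.8454
4. ⊥bis P3·P2 via (42.44,24.06): [(0, 31.3752) (21.1532, 22.7805) (30.4347, 42) (0, 42)]  |A|=404.8454
5. canonical 4-gon: [(0, 31.3752) (21.1532, 22.7805) (30.4347, 42) (0, 42)]
6. shoelace: 404.8454

Area of P3's cell: 404.8454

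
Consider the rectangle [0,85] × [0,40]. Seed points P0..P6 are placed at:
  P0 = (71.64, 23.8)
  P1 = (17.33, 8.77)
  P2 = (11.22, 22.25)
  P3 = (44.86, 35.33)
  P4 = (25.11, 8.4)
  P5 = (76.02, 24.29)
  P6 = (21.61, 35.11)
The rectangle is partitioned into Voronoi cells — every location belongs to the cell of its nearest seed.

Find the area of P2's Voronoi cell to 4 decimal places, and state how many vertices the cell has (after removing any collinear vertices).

Area of P2's cell: 423.1826 (5 vertices)

1. box [0,85]×[0,40]: [(0, 0) (85, 0) (85, 40) (0, 40)]
2. ⊥bis P2·P0 via (41.43,23.025): [(0, 0) (42.0207, 0) (40.9945, 40) (0, 40)]  |A|=1660.3041
3. ⊥bis P2·P1 via (14.275,15.51): [(0, 9.0397) (41.3084, 27.7633) (40.9945, 40) (0, 40)]  |A|=890.2809
4. ⊥bis P2·P3 via (28.04,28.79): [(0, 9.0397) (30.3674, 22.8041) (23.6813, 40) (0, 40)]  |A|=673.7036
5. ⊥bis P2·P4 via (18.165,15.325): [(0, 9.0397) (21.7096, 18.8798) (29.0363, 26.2277) (23.6813, 40) (0, 40)]  |A|=656.2713
6. ⊥bis P2·P5 via (43.62,23.27): [(0, 9.0397) (21.7096, 18.8798) (29.0363, 26.2277) (23.6813, 40) (0, 40)]  |A|=656.2713
7. ⊥bis P2·P6 via (16.415,28.68): [(0, 9.0397) (21.7096, 18.8798) (24.7593, 21.9384) (2.4039, 40) (0, 40)]  |A|=423.1826
8. canonical 5-gon: [(0, 9.0397) (21.7096, 18.8798) (24.7593, 21.9384) (2.4039, 40) (0, 40)]
9. shoelace: 423.1826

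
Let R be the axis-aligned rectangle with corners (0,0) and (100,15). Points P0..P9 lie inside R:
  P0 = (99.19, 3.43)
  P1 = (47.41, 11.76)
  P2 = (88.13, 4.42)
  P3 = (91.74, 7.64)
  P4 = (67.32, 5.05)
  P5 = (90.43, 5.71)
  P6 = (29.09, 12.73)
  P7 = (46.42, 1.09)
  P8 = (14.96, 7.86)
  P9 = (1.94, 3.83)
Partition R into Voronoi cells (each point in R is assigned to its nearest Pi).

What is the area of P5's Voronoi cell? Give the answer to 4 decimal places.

1. box [0,100]×[0,15]: [(0, 0) (100, 0) (100, 15) (0, 15)]
2. ⊥bis P5·P0 via (94.81,4.57): [(0, 0) (93.6205, 0) (97.5247, 15) (0, 15)]  |A|=1433.589
3. ⊥bis P5·P1 via (68.92,8.735): [(67.6916, 0) (93.6205, 0) (97.5247, 15) (69.8011, 15)]  |A|=402.3943
4. ⊥bis P5·P2 via (89.28,5.065): [(92.1208, 0) (93.6205, 0) (97.5247, 15) (83.7078, 15)]  |A|=114.8748
5. ⊥bis P5·P3 via (91.085,6.675): [(86.7124, 9.643) (92.1208, 0) (93.6205, 0) (94.7164, 4.2102)]  |A|=27.0568
6. ⊥bis P5·P4 via (78.875,5.38): [(86.7124, 9.643) (92.1208, 0) (93.6205, 0) (94.7164, 4.2102)]  |A|=27.0568
7. ⊥bis P5·P6 via (59.76,9.22): [(86.7124, 9.643) (92.1208, 0) (93.6205, 0) (94.7164, 4.2102)]  |A|=27.0568
8. ⊥bis P5·P7 via (68.425,3.4): [(86.7124, 9.643) (92.1208, 0) (93.6205, 0) (94.7164, 4.2102)]  |A|=27.0568
9. ⊥bis P5·P8 via (52.695,6.785): [(86.7124, 9.643) (92.1208, 0) (93.6205, 0) (94.7164, 4.2102)]  |A|=27.0568
10. ⊥bis P5·P9 via (46.185,4.77): [(86.7124, 9.643) (92.1208, 0) (93.6205, 0) (94.7164, 4.2102)]  |A|=27.0568
11. canonical 4-gon: [(86.7124, 9.643) (92.1208, 0) (93.6205, 0) (94.7164, 4.2102)]
12. shoelace: 27.0568

Area of P5's cell: 27.0568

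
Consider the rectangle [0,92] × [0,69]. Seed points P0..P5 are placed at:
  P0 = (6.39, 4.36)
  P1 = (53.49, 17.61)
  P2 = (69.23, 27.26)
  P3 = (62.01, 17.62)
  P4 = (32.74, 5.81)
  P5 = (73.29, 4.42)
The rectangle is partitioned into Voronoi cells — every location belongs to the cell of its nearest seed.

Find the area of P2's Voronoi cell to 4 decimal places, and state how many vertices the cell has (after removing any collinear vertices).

Area of P2's cell: 2186.2125 (5 vertices)

1. box [0,92]×[0,69]: [(0, 0) (92, 0) (92, 69) (0, 69)]
2. ⊥bis P2·P0 via (37.81,15.81): [(43.5714, 0) (92, 0) (92, 69) (18.4266, 69)]  |A|=4209.0665
3. ⊥bis P2·P1 via (61.36,22.435): [(75.1146, 0) (92, 0) (92, 69) (32.8116, 69)]  |A|=2624.5463
4. ⊥bis P2·P3 via (65.62,22.44): [(57.7374, 28.3438) (92, 2.6824) (92, 69) (32.8116, 69)]  |A|=2339.2963
5. ⊥bis P2·P4 via (50.985,16.535): [(57.7374, 28.3438) (92, 2.6824) (92, 69) (32.8116, 69)]  |A|=2339.2963
6. ⊥bis P2·P5 via (71.26,15.84): [(57.7374, 28.3438) (73.8237, 16.2957) (92, 19.5267) (92, 69) (32.8116, 69)]  |A|=2186.2125
7. canonical 5-gon: [(57.7374, 28.3438) (73.8237, 16.2957) (92, 19.5267) (92, 69) (32.8116, 69)]
8. shoelace: 2186.2125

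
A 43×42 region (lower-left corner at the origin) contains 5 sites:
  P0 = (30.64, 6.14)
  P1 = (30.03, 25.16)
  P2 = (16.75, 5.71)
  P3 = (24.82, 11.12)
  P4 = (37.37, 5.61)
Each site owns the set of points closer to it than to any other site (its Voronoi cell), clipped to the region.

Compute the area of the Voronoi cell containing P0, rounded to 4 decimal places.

1. box [0,43]×[0,42]: [(0, 0) (43, 0) (43, 42) (0, 42)]
2. ⊥bis P0·P1 via (30.335,15.65): [(0, 14.6771) (0, 0) (43, 0) (43, 16.0562)]  |A|=660.7659
3. ⊥bis P0·P2 via (23.695,5.925): [(23.4008, 15.4276) (23.8784, 0) (43, 0) (43, 16.0562)]  |A|=304.8441
4. ⊥bis P0·P3 via (27.73,8.63): [(33.8328, 15.7622) (23.7551, 3.9846) (23.8784, 0) (43, 0) (43, 16.0562)]  |A|=245.0983
5. ⊥bis P0·P4 via (34.005,5.875): [(34.786, 15.7928) (33.8328, 15.7622) (23.7551, 3.9846) (23.8784, 0) (33.5423, 0)]  |A|=104.4746
6. canonical 5-gon: [(34.786, 15.7928) (33.8328, 15.7622) (23.7551, 3.9846) (23.8784, 0) (33.5423, 0)]
7. shoelace: 104.4746

Area of P0's cell: 104.4746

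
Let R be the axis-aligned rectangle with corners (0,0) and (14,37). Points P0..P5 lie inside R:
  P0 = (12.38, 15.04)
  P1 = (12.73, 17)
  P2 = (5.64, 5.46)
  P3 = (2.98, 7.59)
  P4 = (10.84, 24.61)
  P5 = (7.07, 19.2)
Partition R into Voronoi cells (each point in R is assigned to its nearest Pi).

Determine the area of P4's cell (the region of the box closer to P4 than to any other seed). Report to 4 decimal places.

Area of P4's cell: 187.6042

1. box [0,14]×[0,37]: [(0, 0) (14, 0) (14, 37) (0, 37)]
2. ⊥bis P4·P0 via (11.61,19.825): [(0, 17.9567) (14, 20.2096) (14, 37) (0, 37)]  |A|=250.8357
3. ⊥bis P4·P1 via (11.785,20.805): [(0, 17.9567) (0.8991, 18.1014) (14, 21.3551) (14, 37) (0, 37)]  |A|=243.3321
4. ⊥bis P4·P2 via (8.24,15.035): [(0, 17.9567) (0.8991, 18.1014) (14, 21.3551) (14, 37) (0, 37)]  |A|=243.3321
5. ⊥bis P4·P3 via (6.91,16.1): [(0, 19.2911) (1.9897, 18.3723) (14, 21.3551) (14, 37) (0, 37)]  |A|=241.9618
6. ⊥bis P4·P5 via (8.955,21.905): [(0, 28.1454) (10.8623, 20.5759) (14, 21.3551) (14, 37) (0, 37)]  |A|=187.6042
7. canonical 5-gon: [(0, 28.1454) (10.8623, 20.5759) (14, 21.3551) (14, 37) (0, 37)]
8. shoelace: 187.6042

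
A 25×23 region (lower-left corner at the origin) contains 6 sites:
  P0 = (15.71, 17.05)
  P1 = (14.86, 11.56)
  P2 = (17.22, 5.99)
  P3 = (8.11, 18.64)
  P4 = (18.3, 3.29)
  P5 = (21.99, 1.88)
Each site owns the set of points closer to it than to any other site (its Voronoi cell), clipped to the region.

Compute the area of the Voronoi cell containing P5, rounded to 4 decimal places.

1. box [0,25]×[0,23]: [(0, 0) (25, 0) (25, 23) (0, 23)]
2. ⊥bis P5·P0 via (18.85,9.465): [(0, 1.6616) (0, 0) (25, 0) (25, 12.0109)]  |A|=170.9065
3. ⊥bis P5·P1 via (18.425,6.72): [(9.3016, 0) (25, 0) (25, 11.5629)]  |A|=90.7597
4. ⊥bis P5·P2 via (19.605,3.935): [(16.2145, 0) (25, 0) (25, 10.1964)]  |A|=44.7902
5. ⊥bis P5·P3 via (15.05,10.26): [(16.2145, 0) (25, 0) (25, 10.1964)]  |A|=44.7902
6. ⊥bis P5·P4 via (20.145,2.585): [(21.5022, 6.1369) (19.1572, 0) (25, 0) (25, 10.1964)]  |A|=35.7605
7. canonical 4-gon: [(21.5022, 6.1369) (19.1572, 0) (25, 0) (25, 10.1964)]
8. shoelace: 35.7605

Area of P5's cell: 35.7605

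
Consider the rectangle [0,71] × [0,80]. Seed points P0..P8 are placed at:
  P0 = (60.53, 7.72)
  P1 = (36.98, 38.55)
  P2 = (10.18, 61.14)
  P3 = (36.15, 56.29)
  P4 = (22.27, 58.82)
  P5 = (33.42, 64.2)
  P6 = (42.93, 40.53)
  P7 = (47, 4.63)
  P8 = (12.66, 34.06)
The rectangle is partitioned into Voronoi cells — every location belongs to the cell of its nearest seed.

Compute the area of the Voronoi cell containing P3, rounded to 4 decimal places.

Area of P3's cell: 523.0320

1. box [0,71]×[0,80]: [(0, 0) (71, 0) (71, 80) (0, 80)]
2. ⊥bis P3·P0 via (48.34,32.005): [(0, 7.7404) (71, 43.3793) (71, 80) (0, 80)]  |A|=3865.2481
3. ⊥bis P3·P1 via (36.565,47.42): [(0, 45.7092) (71, 49.0311) (71, 80) (0, 80)]  |A|=2316.7178
4. ⊥bis P3·P2 via (23.165,58.715): [(20.9189, 46.688) (71, 49.0311) (71, 80) (27.1401, 80)]  |A|=1506.0099
5. ⊥bis P3·P4 via (29.21,57.555): [(27.2835, 46.9857) (71, 49.0311) (71, 80) (33.3012, 80)]  |A|=1299.2251
6. ⊥bis P3·P5 via (34.785,60.245): [(29.359, 58.3723) (27.2835, 46.9857) (71, 49.0311) (71, 72.744)]  |A|=740.482
7. ⊥bis P3·P6 via (39.54,48.41): [(29.359, 58.3723) (27.2835, 46.9857) (37.321, 47.4554) (71, 61.9442) (71, 72.744)]  |A|=523.032
8. ⊥bis P3·P7 via (41.575,30.46): [(29.359, 58.3723) (27.2835, 46.9857) (37.321, 47.4554) (71, 61.9442) (71, 72.744)]  |A|=523.032
9. ⊥bis P3·P8 via (24.405,45.175): [(29.359, 58.3723) (27.2835, 46.9857) (37.321, 47.4554) (71, 61.9442) (71, 72.744)]  |A|=523.032
10. canonical 5-gon: [(29.359, 58.3723) (27.2835, 46.9857) (37.321, 47.4554) (71, 61.9442) (71, 72.744)]
11. shoelace: 523.032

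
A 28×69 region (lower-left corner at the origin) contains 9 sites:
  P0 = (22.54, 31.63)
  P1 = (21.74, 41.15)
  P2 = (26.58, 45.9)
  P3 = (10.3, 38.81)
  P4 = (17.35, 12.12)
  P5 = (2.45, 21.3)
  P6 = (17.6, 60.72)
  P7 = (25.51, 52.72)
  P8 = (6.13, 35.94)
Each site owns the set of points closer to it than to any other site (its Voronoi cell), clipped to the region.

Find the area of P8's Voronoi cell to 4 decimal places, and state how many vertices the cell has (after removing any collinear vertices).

1. box [0,28]×[0,69]: [(0, 0) (28, 0) (28, 69) (0, 69)]
2. ⊥bis P8·P0 via (14.335,33.785): [(0, 0) (5.4615, 0) (23.584, 69) (0, 69)]  |A|=1002.0726
3. ⊥bis P8·P1 via (13.935,38.545): [(0, 0) (5.4615, 0) (14.8585, 35.7781) (3.7703, 69) (0, 69)]  |A|=672.9481
4. ⊥bis P8·P2 via (16.355,40.92): [(0, 0) (5.4615, 0) (14.8585, 35.7781) (6.1469, 61.8794) (2.6789, 69) (0, 69)]  |A|=669.0622
5. ⊥bis P8·P3 via (8.215,37.375): [(0, 49.3111) (0, 0) (5.4615, 0) (13.3271, 29.9474)]  |A|=410.3655
6. ⊥bis P8·P4 via (11.74,24.03): [(0, 49.3111) (0, 18.5001) (11.7775, 24.0477) (13.3271, 29.9474)]  |A|=235.7539
7. ⊥bis P8·P5 via (4.29,28.62): [(0, 49.3111) (0, 29.6984) (12.4404, 26.5713) (13.3271, 29.9474)]  |A|=153.0763
8. ⊥bis P8·P6 via (11.865,48.33): [(0, 49.3111) (0, 29.6984) (12.4404, 26.5713) (13.3271, 29.9474)]  |A|=153.0763
9. ⊥bis P8·P7 via (15.82,44.33): [(0, 49.3111) (0, 29.6984) (12.4404, 26.5713) (13.3271, 29.9474)]  |A|=153.0763
10. canonical 4-gon: [(0, 49.3111) (0, 29.6984) (12.4404, 26.5713) (13.3271, 29.9474)]
11. shoelace: 153.0763

Area of P8's cell: 153.0763 (4 vertices)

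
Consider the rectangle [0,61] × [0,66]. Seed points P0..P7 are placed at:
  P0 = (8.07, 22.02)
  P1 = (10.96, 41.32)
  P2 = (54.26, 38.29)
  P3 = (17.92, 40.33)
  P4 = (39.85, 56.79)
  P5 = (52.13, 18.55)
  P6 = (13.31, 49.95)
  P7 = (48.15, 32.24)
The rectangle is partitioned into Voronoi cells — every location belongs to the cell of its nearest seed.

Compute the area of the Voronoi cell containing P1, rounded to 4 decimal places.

1. box [0,61]×[0,66]: [(0, 0) (61, 0) (61, 66) (0, 66)]
2. ⊥bis P1·P0 via (9.515,31.67): [(0, 33.0948) (61, 23.9606) (61, 66) (0, 66)]  |A|=2285.8111
3. ⊥bis P1·P2 via (32.61,39.805): [(0, 33.0948) (31.8072, 28.332) (34.443, 66) (0, 66)]  |A|=1172.0117
4. ⊥bis P1·P3 via (14.44,40.825): [(0, 33.0948) (13.0622, 31.1388) (18.0209, 66) (0, 66)]  |A|=529.0229
5. ⊥bis P1·P4 via (25.405,49.055): [(0, 33.0948) (13.0622, 31.1388) (17.6663, 63.5069) (16.3313, 66) (0, 66)]  |A|=526.9167
6. ⊥bis P1·P5 via (31.545,29.935): [(0, 33.0948) (13.0622, 31.1388) (17.6663, 63.5069) (16.3313, 66) (0, 66)]  |A|=526.9167
7. ⊥bis P1·P6 via (12.135,45.635): [(0, 48.9394) (0, 33.0948) (13.0622, 31.1388) (15.0127, 44.8514)]  |A|=210.4013
8. ⊥bis P1·P7 via (29.555,36.78): [(0, 48.9394) (0, 33.0948) (13.0622, 31.1388) (15.0127, 44.8514)]  |A|=210.4013
9. canonical 4-gon: [(0, 48.9394) (0, 33.0948) (13.0622, 31.1388) (15.0127, 44.8514)]
10. shoelace: 210.4013

Area of P1's cell: 210.4013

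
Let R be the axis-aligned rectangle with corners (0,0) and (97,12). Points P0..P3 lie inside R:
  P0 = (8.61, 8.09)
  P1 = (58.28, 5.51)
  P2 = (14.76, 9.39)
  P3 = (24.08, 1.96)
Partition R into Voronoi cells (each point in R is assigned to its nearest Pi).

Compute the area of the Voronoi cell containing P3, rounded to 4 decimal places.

Area of P3's cell: 255.1896

1. box [0,97]×[0,12]: [(0, 0) (97, 0) (97, 12) (0, 12)]
2. ⊥bis P3·P0 via (16.345,5.025): [(14.3538, 0) (97, 0) (97, 12) (19.1088, 12)]  |A|=963.2239
3. ⊥bis P3·P1 via (41.18,3.735): [(14.3538, 0) (41.5677, 0) (40.3221, 12) (19.1088, 12)]  |A|=290.5625
4. ⊥bis P3·P2 via (19.42,5.675): [(14.8958, 0) (41.5677, 0) (40.3221, 12) (24.4624, 12)]  |A|=255.1896
5. canonical 4-gon: [(14.8958, 0) (41.5677, 0) (40.3221, 12) (24.4624, 12)]
6. shoelace: 255.1896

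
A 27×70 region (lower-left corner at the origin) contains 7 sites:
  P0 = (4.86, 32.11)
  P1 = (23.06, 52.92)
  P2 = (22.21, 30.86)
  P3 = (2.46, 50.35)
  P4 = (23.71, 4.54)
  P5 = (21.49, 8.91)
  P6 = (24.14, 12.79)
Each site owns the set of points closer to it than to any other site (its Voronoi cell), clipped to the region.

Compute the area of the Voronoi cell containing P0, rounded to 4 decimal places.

Area of P0's cell: 347.6879

1. box [0,27]×[0,70]: [(0, 0) (27, 0) (27, 70) (0, 70)]
2. ⊥bis P0·P1 via (13.96,42.515): [(0, 54.7241) (0, 0) (27, 0) (27, 31.1105)]  |A|=1158.7673
3. ⊥bis P0·P2 via (13.535,31.485): [(14.3078, 42.2109) (0, 54.7241) (0, 0) (11.2666, 0)]  |A|=629.2768
4. ⊥bis P0·P3 via (3.66,41.23): [(14.3078, 42.2109) (13.8902, 42.5761) (0, 40.7484) (0, 0) (11.2666, 0)]  |A|=532.2143
5. ⊥bis P0·P4 via (14.285,18.325): [(12.4989, 17.1038) (14.3078, 42.2109) (13.8902, 42.5761) (0, 40.7484) (0, 8.5581)]  |A|=382.3795
6. ⊥bis P0·P5 via (13.175,20.51): [(12.7208, 20.1845) (14.3078, 42.2109) (13.8902, 42.5761) (0, 40.7484) (0, 11.066)]  |A|=348.1244
7. ⊥bis P0·P6 via (14.5,22.45): [(10.9776, 18.9349) (12.7589, 20.7125) (14.3078, 42.2109) (13.8902, 42.5761) (0, 40.7484) (0, 11.066)]  |A|=347.6879
8. canonical 6-gon: [(10.9776, 18.9349) (12.7589, 20.7125) (14.3078, 42.2109) (13.8902, 42.5761) (0, 40.7484) (0, 11.066)]
9. shoelace: 347.6879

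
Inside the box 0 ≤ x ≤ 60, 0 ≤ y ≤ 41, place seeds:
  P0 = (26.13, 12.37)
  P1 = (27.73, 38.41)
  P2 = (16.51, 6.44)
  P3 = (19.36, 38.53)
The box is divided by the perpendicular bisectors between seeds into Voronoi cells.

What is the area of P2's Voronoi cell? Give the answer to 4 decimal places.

1. box [0,60]×[0,41]: [(0, 0) (60, 0) (60, 41) (0, 41)]
2. ⊥bis P2·P0 via (21.32,9.405): [(0, 0) (27.1175, 0) (1.8441, 41) (0, 41)]  |A|=593.7118
3. ⊥bis P2·P1 via (22.12,22.425): [(0, 30.1881) (0, 0) (27.1175, 0) (10.8577, 26.3775)]  |A|=521.533
4. ⊥bis P2·P3 via (17.935,22.485): [(0, 24.0779) (0, 0) (27.1175, 0) (12.9862, 22.9245)]  |A|=467.1679
5. canonical 4-gon: [(0, 24.0779) (0, 0) (27.1175, 0) (12.9862, 22.9245)]
6. shoelace: 467.1679

Area of P2's cell: 467.1679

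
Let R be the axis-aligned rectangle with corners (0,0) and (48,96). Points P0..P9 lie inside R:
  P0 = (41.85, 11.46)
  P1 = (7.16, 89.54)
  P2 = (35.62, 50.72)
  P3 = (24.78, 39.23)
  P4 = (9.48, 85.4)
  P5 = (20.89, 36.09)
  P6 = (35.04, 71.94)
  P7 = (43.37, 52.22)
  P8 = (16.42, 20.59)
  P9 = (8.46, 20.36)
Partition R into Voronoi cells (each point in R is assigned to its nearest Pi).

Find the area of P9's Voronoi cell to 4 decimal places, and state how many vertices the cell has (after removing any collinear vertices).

1. box [0,48]×[0,96]: [(0, 0) (48, 0) (48, 96) (0, 96)]
2. ⊥bis P9·P0 via (25.155,15.91): [(0, 0) (20.9142, 0) (46.5027, 96) (0, 96)]  |A|=3236.015
3. ⊥bis P9·P1 via (7.81,54.95): [(0, 54.8032) (0, 0) (20.9142, 0) (35.7007, 55.4741)]  |A|=1558.3561
4. ⊥bis P9·P2 via (22.04,35.54): [(0.4967, 54.8126) (0, 54.8032) (0, 0) (20.9142, 0) (28.7801, 29.5103)]  |A|=1103.6308
5. ⊥bis P9·P3 via (16.62,29.795): [(0, 44.1691) (0, 0) (20.9142, 0) (26.5637, 21.195)]  |A|=808.286
6. ⊥bis P9·P4 via (8.97,52.88): [(0, 44.1691) (0, 0) (20.9142, 0) (26.5637, 21.195)]  |A|=808.286
7. ⊥bis P9·P5 via (14.675,28.225): [(0, 39.8213) (0, 0) (20.9142, 0) (26.0431, 19.2418)]  |A|=719.7493
8. ⊥bis P9·P6 via (21.75,46.15): [(0, 39.8213) (0, 0) (20.9142, 0) (26.0431, 19.2418)]  |A|=719.7493
9. ⊥bis P9·P7 via (25.915,36.29): [(0, 39.8213) (0, 0) (20.9142, 0) (26.0431, 19.2418)]  |A|=719.7493
10. ⊥bis P9·P8 via (12.44,20.475): [(12.1586, 30.2135) (0, 39.8213) (0, 0) (13.0316, 0)]  |A|=438.9512
11. canonical 4-gon: [(12.1586, 30.2135) (0, 39.8213) (0, 0) (13.0316, 0)]
12. shoelace: 438.9512

Area of P9's cell: 438.9512 (4 vertices)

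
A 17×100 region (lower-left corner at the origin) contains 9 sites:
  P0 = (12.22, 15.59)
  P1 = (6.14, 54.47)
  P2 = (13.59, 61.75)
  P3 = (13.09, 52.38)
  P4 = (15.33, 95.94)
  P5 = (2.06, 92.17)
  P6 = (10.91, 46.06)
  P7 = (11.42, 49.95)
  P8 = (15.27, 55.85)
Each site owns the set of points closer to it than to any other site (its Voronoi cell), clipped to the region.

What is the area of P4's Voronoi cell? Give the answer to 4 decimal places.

1. box [0,17]×[0,100]: [(0, 0) (17, 0) (17, 100) (0, 100)]
2. ⊥bis P4·P0 via (13.775,55.765): [(0, 56.2982) (17, 55.6402) (17, 100) (0, 100)]  |A|=748.5241
3. ⊥bis P4·P1 via (10.735,75.205): [(0, 77.5839) (17, 73.8166) (17, 100) (0, 100)]  |A|=413.0951
4. ⊥bis P4·P2 via (14.46,78.845): [(0, 79.5809) (17, 78.7157) (17, 100) (0, 100)]  |A|=354.4786
5. ⊥bis P4·P3 via (14.21,74.16): [(0, 79.5809) (17, 78.7157) (17, 100) (0, 100)]  |A|=354.4786
6. ⊥bis P4·P5 via (8.695,94.055): [(12.995, 78.9196) (17, 78.7157) (17, 100) (7.006, 100)]  |A|=147.9607
7. ⊥bis P4·P6 via (13.12,71): [(12.995, 78.9196) (17, 78.7157) (17, 100) (7.006, 100)]  |A|=147.9607
8. ⊥bis P4·P7 via (13.375,72.945): [(12.995, 78.9196) (17, 78.7157) (17, 100) (7.006, 100)]  |A|=147.9607
9. ⊥bis P4·P8 via (15.3,75.895): [(12.995, 78.9196) (17, 78.7157) (17, 100) (7.006, 100)]  |A|=147.9607
10. canonical 4-gon: [(12.995, 78.9196) (17, 78.7157) (17, 100) (7.006, 100)]
11. shoelace: 147.9607

Area of P4's cell: 147.9607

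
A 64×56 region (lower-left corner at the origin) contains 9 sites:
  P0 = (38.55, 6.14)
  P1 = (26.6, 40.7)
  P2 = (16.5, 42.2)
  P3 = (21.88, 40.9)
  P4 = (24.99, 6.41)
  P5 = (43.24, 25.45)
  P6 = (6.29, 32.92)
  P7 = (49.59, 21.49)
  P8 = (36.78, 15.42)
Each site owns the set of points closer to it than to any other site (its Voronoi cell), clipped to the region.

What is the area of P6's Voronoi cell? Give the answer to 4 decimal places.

Area of P6's cell: 465.0557

1. box [0,64]×[0,56]: [(0, 0) (64, 0) (64, 56) (0, 56)]
2. ⊥bis P6·P0 via (22.42,19.53): [(0, 0) (6.2076, 0) (52.6948, 56) (0, 56)]  |A|=1649.2674
3. ⊥bis P6·P1 via (16.445,36.81): [(0, 0) (6.2076, 0) (22.8609, 20.0611) (9.094, 56) (0, 56)]  |A|=865.7845
4. ⊥bis P6·P2 via (11.395,37.56): [(0, 50.097) (0, 0) (6.2076, 0) (22.8609, 20.0611) (19.6272, 28.5029)]  |A|=682.8246
5. ⊥bis P6·P3 via (14.085,36.91): [(16.7913, 31.6229) (0, 50.097) (0, 0) (6.2076, 0) (22.7672, 19.9482)]  |A|=675.0151
6. ⊥bis P6·P4 via (15.64,19.665): [(20.983, 23.4339) (16.7913, 31.6229) (0, 50.097) (0, 8.6326)]  |A|=465.0557
7. ⊥bis P6·P5 via (24.765,29.185): [(20.983, 23.4339) (16.7913, 31.6229) (0, 50.097) (0, 8.6326)]  |A|=465.0557
8. ⊥bis P6·P7 via (27.94,27.205): [(20.983, 23.4339) (16.7913, 31.6229) (0, 50.097) (0, 8.6326)]  |A|=465.0557
9. ⊥bis P6·P8 via (21.535,24.17): [(20.983, 23.4339) (16.7913, 31.6229) (0, 50.097) (0, 8.6326)]  |A|=465.0557
10. canonical 4-gon: [(20.983, 23.4339) (16.7913, 31.6229) (0, 50.097) (0, 8.6326)]
11. shoelace: 465.0557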